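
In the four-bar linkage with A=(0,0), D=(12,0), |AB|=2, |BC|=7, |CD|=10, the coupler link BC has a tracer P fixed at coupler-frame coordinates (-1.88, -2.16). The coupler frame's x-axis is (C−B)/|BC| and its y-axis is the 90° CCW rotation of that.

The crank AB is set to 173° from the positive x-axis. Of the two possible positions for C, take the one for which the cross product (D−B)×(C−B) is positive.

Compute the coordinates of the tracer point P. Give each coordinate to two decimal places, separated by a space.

A=(0,0), D=(12.00,0)
B = A + 2.00·(cos173°, sin173°) = (-1.9851, 0.2437)
|BD| = 13.9872
circle(B,7.00) ∩ circle(D,10.00): a=5.1705, h=4.7187
  candidates: C₊=(3.2669,4.8716) cross=66.001; C₋=(3.1024,-4.5643) cross=-66.001
  mode + wants cross > 0 → take C=(3.2669,4.8716) (cross=66.001)
ex = (C−B)/|BC| = (0.7503,0.6611); ey = (-0.6611,0.7503)
P = B + -1.88·ex + -2.16·ey = (-1.9676,-2.6198)

-1.97 -2.62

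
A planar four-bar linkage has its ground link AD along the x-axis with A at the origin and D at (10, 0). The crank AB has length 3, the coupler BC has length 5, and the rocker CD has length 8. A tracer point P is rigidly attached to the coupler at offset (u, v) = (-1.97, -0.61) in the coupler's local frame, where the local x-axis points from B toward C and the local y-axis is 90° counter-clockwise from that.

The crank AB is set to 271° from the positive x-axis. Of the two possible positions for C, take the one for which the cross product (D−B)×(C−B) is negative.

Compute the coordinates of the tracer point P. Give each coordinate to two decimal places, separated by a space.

A=(0,0), D=(10.00,0)
B = A + 3.00·(cos271°, sin271°) = (0.0524, -2.9995)
|BD| = 10.3900
circle(B,5.00) ∩ circle(D,8.00): a=3.3182, h=3.7402
  candidates: C₊=(2.1495,1.5394) cross=38.861; C₋=(4.3091,-5.6226) cross=-38.861
  mode - wants cross < 0 → take C=(4.3091,-5.6226) (cross=-38.861)
ex = (C−B)/|BC| = (0.8513,-0.5246); ey = (0.5246,0.8513)
P = B + -1.97·ex + -0.61·ey = (-1.9448,-2.4854)

-1.94 -2.49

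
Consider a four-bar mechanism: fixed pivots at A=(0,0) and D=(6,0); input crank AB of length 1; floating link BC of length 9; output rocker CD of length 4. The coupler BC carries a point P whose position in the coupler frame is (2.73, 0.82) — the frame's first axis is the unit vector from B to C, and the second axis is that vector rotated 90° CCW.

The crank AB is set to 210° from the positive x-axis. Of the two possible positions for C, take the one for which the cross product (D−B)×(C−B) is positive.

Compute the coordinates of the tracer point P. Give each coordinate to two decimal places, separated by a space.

A=(0,0), D=(6.00,0)
B = A + 1.00·(cos210°, sin210°) = (-0.8660, -0.5000)
|BD| = 6.8842
circle(B,9.00) ∩ circle(D,4.00): a=8.1631, h=3.7901
  candidates: C₊=(7.0002,3.8729) cross=26.092; C₋=(7.5507,-3.6872) cross=-26.092
  mode + wants cross > 0 → take C=(7.0002,3.8729) (cross=26.092)
ex = (C−B)/|BC| = (0.8740,0.4859); ey = (-0.4859,0.8740)
P = B + 2.73·ex + 0.82·ey = (1.1216,1.5432)

1.12 1.54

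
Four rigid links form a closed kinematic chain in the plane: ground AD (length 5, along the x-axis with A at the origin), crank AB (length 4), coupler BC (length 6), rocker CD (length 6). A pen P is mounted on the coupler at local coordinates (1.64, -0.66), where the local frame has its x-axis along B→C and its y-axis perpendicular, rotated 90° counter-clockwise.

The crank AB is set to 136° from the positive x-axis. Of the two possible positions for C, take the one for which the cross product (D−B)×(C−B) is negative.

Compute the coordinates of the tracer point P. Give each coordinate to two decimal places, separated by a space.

A=(0,0), D=(5.00,0)
B = A + 4.00·(cos136°, sin136°) = (-2.8774, 2.7786)
|BD| = 8.3531
circle(B,6.00) ∩ circle(D,6.00): a=4.1765, h=4.3077
  candidates: C₊=(2.4943,5.4517) cross=35.983; C₋=(-0.3716,-2.6731) cross=-35.983
  mode - wants cross < 0 → take C=(-0.3716,-2.6731) (cross=-35.983)
ex = (C−B)/|BC| = (0.4176,-0.9086); ey = (0.9086,0.4176)
P = B + 1.64·ex + -0.66·ey = (-2.7922,1.0129)

-2.79 1.01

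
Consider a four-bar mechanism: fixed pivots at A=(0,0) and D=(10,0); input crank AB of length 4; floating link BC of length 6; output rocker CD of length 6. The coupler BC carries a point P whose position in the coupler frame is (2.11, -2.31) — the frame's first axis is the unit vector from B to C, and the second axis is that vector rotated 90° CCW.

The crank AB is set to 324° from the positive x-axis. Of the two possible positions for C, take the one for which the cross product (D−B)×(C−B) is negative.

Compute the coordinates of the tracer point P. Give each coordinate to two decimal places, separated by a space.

3.68 -5.45

A=(0,0), D=(10.00,0)
B = A + 4.00·(cos324°, sin324°) = (3.2361, -2.3511)
|BD| = 7.1609
circle(B,6.00) ∩ circle(D,6.00): a=3.5805, h=4.8146
  candidates: C₊=(5.0373,3.3721) cross=34.477; C₋=(8.1988,-5.7233) cross=-34.477
  mode - wants cross < 0 → take C=(8.1988,-5.7233) (cross=-34.477)
ex = (C−B)/|BC| = (0.8271,-0.5620); ey = (0.5620,0.8271)
P = B + 2.11·ex + -2.31·ey = (3.6830,-5.4477)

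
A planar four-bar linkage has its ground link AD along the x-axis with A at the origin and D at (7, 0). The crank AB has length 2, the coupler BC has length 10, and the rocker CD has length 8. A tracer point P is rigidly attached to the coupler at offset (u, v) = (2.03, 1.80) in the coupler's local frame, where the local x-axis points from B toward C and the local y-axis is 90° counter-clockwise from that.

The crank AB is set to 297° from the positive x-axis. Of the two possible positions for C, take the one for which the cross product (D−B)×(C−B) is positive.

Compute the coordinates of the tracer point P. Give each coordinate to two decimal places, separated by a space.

A=(0,0), D=(7.00,0)
B = A + 2.00·(cos297°, sin297°) = (0.9080, -1.7820)
|BD| = 6.3473
circle(B,10.00) ∩ circle(D,8.00): a=6.0095, h=7.9929
  candidates: C₊=(4.4318,7.5766) cross=50.733; C₋=(8.9198,-7.7662) cross=-50.733
  mode + wants cross > 0 → take C=(4.4318,7.5766) (cross=50.733)
ex = (C−B)/|BC| = (0.3524,0.9359); ey = (-0.9359,0.3524)
P = B + 2.03·ex + 1.80·ey = (-0.0612,0.7521)

-0.06 0.75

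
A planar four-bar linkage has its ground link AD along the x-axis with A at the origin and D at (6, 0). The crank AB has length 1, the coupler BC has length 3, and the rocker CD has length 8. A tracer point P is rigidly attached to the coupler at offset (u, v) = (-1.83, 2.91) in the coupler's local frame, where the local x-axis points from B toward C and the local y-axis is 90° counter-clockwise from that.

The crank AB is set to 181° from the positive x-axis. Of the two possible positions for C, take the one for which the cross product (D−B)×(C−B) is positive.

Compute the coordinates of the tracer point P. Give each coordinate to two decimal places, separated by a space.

-3.61 -2.25

A=(0,0), D=(6.00,0)
B = A + 1.00·(cos181°, sin181°) = (-0.9998, -0.0175)
|BD| = 6.9999
circle(B,3.00) ∩ circle(D,8.00): a=-0.4287, h=2.9692
  candidates: C₊=(-1.4360,2.9507) cross=20.784; C₋=(-1.4212,-2.9877) cross=-20.784
  mode + wants cross > 0 → take C=(-1.4360,2.9507) (cross=20.784)
ex = (C−B)/|BC| = (-0.1454,0.9894); ey = (-0.9894,-0.1454)
P = B + -1.83·ex + 2.91·ey = (-3.6129,-2.2510)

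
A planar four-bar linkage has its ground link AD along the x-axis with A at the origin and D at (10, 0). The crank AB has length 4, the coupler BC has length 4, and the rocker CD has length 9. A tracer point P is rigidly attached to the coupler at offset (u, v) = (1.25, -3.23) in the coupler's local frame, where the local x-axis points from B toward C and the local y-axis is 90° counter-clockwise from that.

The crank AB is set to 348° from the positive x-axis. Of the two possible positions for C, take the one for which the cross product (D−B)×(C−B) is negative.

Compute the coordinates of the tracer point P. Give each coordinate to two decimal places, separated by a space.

A=(0,0), D=(10.00,0)
B = A + 4.00·(cos348°, sin348°) = (3.9126, -0.8316)
|BD| = 6.1440
circle(B,4.00) ∩ circle(D,9.00): a=-2.2178, h=3.3289
  candidates: C₊=(1.2646,2.1664) cross=20.453; C₋=(2.1658,-4.4301) cross=-20.453
  mode - wants cross < 0 → take C=(2.1658,-4.4301) (cross=-20.453)
ex = (C−B)/|BC| = (-0.4367,-0.8996); ey = (0.8996,-0.4367)
P = B + 1.25·ex + -3.23·ey = (0.4610,-0.5456)

0.46 -0.55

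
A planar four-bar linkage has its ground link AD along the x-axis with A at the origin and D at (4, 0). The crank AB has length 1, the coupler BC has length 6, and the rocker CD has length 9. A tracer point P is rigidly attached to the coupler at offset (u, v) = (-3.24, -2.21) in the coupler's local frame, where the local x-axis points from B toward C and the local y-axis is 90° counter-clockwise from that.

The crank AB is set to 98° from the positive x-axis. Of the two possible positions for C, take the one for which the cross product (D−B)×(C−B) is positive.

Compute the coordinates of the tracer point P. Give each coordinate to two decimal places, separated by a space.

A=(0,0), D=(4.00,0)
B = A + 1.00·(cos98°, sin98°) = (-0.1392, 0.9903)
|BD| = 4.2560
circle(B,6.00) ∩ circle(D,9.00): a=-3.1587, h=5.1012
  candidates: C₊=(-2.0242,6.6865) cross=21.711; C₋=(-4.3981,-3.2360) cross=-21.711
  mode + wants cross > 0 → take C=(-2.0242,6.6865) (cross=21.711)
ex = (C−B)/|BC| = (-0.3142,0.9494); ey = (-0.9494,-0.3142)
P = B + -3.24·ex + -2.21·ey = (2.9769,-1.3913)

2.98 -1.39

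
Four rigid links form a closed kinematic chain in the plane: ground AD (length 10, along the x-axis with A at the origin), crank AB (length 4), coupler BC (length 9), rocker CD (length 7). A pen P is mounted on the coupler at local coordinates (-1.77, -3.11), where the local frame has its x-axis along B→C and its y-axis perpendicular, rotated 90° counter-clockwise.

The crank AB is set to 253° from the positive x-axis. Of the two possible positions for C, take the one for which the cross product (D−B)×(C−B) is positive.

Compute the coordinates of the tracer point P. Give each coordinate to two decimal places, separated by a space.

A=(0,0), D=(10.00,0)
B = A + 4.00·(cos253°, sin253°) = (-1.1695, -3.8252)
|BD| = 11.8063
circle(B,9.00) ∩ circle(D,7.00): a=7.2584, h=5.3213
  candidates: C₊=(3.9733,3.5607) cross=62.825; C₋=(7.4214,-6.5078) cross=-62.825
  mode + wants cross > 0 → take C=(3.9733,3.5607) (cross=62.825)
ex = (C−B)/|BC| = (0.5714,0.8207); ey = (-0.8207,0.5714)
P = B + -1.77·ex + -3.11·ey = (0.3714,-7.0549)

0.37 -7.05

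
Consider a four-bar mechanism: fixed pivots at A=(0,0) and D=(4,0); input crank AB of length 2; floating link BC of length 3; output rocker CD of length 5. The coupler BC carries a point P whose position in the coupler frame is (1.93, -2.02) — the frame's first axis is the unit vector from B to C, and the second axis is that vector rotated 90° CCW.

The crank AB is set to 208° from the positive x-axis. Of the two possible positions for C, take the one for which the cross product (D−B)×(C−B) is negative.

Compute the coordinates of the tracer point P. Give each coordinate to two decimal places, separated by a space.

-2.05 -3.72

A=(0,0), D=(4.00,0)
B = A + 2.00·(cos208°, sin208°) = (-1.7659, -0.9389)
|BD| = 5.8418
circle(B,3.00) ∩ circle(D,5.00): a=1.5515, h=2.5677
  candidates: C₊=(-0.6473,1.8447) cross=15.000; C₋=(0.1781,-3.2239) cross=-15.000
  mode - wants cross < 0 → take C=(0.1781,-3.2239) (cross=-15.000)
ex = (C−B)/|BC| = (0.6480,-0.7616); ey = (0.7616,0.6480)
P = B + 1.93·ex + -2.02·ey = (-2.0538,-3.7179)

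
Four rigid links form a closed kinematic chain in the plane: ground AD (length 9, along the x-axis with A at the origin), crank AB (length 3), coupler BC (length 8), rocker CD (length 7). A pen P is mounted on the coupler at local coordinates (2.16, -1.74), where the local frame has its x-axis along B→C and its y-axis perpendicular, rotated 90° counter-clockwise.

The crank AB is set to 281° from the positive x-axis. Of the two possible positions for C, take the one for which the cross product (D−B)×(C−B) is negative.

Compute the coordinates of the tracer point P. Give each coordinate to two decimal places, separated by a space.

A=(0,0), D=(9.00,0)
B = A + 3.00·(cos281°, sin281°) = (0.5724, -2.9449)
|BD| = 8.9273
circle(B,8.00) ∩ circle(D,7.00): a=5.3038, h=5.9892
  candidates: C₊=(3.6036,4.4586) cross=53.467; C₋=(7.5550,-6.8492) cross=-53.467
  mode - wants cross < 0 → take C=(7.5550,-6.8492) (cross=-53.467)
ex = (C−B)/|BC| = (0.8728,-0.4880); ey = (0.4880,0.8728)
P = B + 2.16·ex + -1.74·ey = (1.6085,-5.5178)

1.61 -5.52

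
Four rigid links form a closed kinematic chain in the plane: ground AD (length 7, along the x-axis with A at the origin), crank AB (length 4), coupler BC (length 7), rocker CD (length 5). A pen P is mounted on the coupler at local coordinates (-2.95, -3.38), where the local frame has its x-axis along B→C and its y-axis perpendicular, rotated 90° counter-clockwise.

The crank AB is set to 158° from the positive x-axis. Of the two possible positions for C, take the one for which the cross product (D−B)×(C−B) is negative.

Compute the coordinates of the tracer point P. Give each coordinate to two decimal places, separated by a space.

-7.94 0.00

A=(0,0), D=(7.00,0)
B = A + 4.00·(cos158°, sin158°) = (-3.7087, 1.4984)
|BD| = 10.8131
circle(B,7.00) ∩ circle(D,5.00): a=6.5163, h=2.5569
  candidates: C₊=(3.0990,3.1277) cross=27.648; C₋=(2.3904,-1.9368) cross=-27.648
  mode - wants cross < 0 → take C=(2.3904,-1.9368) (cross=-27.648)
ex = (C−B)/|BC| = (0.8713,-0.4908); ey = (0.4908,0.8713)
P = B + -2.95·ex + -3.38·ey = (-7.9378,0.0011)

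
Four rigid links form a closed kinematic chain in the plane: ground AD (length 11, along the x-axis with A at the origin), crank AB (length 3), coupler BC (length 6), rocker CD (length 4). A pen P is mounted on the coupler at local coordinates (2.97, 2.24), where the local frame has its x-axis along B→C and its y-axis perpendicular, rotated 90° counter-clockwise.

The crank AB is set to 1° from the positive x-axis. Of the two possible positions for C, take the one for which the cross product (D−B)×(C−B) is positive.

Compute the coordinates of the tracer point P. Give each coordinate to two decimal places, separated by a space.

4.54 3.44

A=(0,0), D=(11.00,0)
B = A + 3.00·(cos1°, sin1°) = (2.9995, 0.0524)
|BD| = 8.0006
circle(B,6.00) ∩ circle(D,4.00): a=5.2502, h=2.9043
  candidates: C₊=(8.2687,2.9223) cross=23.237; C₋=(8.2306,-2.8863) cross=-23.237
  mode + wants cross > 0 → take C=(8.2687,2.9223) (cross=23.237)
ex = (C−B)/|BC| = (0.8782,0.4783); ey = (-0.4783,0.8782)
P = B + 2.97·ex + 2.24·ey = (4.5363,3.4401)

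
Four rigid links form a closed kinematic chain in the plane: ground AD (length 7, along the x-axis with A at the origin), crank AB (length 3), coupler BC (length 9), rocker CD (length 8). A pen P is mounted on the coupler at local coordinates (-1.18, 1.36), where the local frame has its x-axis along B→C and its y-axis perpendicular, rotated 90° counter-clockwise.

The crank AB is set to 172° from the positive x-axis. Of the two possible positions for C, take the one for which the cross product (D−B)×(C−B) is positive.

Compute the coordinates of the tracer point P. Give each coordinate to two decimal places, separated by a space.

-4.77 0.48

A=(0,0), D=(7.00,0)
B = A + 3.00·(cos172°, sin172°) = (-2.9708, 0.4175)
|BD| = 9.9795
circle(B,9.00) ∩ circle(D,8.00): a=5.8415, h=6.8467
  candidates: C₊=(3.1520,7.0138) cross=68.327; C₋=(2.5791,-6.6675) cross=-68.327
  mode + wants cross > 0 → take C=(3.1520,7.0138) (cross=68.327)
ex = (C−B)/|BC| = (0.6803,0.7329); ey = (-0.7329,0.6803)
P = B + -1.18·ex + 1.36·ey = (-4.7703,0.4779)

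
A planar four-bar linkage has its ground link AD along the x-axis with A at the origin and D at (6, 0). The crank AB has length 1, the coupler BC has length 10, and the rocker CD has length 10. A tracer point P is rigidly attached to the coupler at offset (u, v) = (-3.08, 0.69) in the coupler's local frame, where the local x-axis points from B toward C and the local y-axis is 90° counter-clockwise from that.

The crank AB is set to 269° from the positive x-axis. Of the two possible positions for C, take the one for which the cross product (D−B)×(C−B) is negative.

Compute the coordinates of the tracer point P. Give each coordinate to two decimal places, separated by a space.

-0.81 2.06

A=(0,0), D=(6.00,0)
B = A + 1.00·(cos269°, sin269°) = (-0.0175, -0.9998)
|BD| = 6.1000
circle(B,10.00) ∩ circle(D,10.00): a=3.0500, h=9.5235
  candidates: C₊=(1.4303,8.8948) cross=58.093; C₋=(4.5523,-9.8947) cross=-58.093
  mode - wants cross < 0 → take C=(4.5523,-9.8947) (cross=-58.093)
ex = (C−B)/|BC| = (0.4570,-0.8895); ey = (0.8895,0.4570)
P = B + -3.08·ex + 0.69·ey = (-0.8112,2.0551)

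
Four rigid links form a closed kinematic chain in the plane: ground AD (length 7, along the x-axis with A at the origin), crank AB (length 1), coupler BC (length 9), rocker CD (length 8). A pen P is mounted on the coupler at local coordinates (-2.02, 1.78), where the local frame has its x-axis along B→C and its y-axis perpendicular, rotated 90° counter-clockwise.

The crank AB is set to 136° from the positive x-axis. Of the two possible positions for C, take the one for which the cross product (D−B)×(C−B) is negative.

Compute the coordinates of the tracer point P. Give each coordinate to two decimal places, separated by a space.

A=(0,0), D=(7.00,0)
B = A + 1.00·(cos136°, sin136°) = (-0.7193, 0.6947)
|BD| = 7.7505
circle(B,9.00) ∩ circle(D,8.00): a=4.9720, h=7.5020
  candidates: C₊=(4.9050,7.7208) cross=58.144; C₋=(3.5602,-7.2227) cross=-58.144
  mode - wants cross < 0 → take C=(3.5602,-7.2227) (cross=-58.144)
ex = (C−B)/|BC| = (0.4755,-0.8797); ey = (0.8797,0.4755)
P = B + -2.02·ex + 1.78·ey = (-0.1140,3.3181)

-0.11 3.32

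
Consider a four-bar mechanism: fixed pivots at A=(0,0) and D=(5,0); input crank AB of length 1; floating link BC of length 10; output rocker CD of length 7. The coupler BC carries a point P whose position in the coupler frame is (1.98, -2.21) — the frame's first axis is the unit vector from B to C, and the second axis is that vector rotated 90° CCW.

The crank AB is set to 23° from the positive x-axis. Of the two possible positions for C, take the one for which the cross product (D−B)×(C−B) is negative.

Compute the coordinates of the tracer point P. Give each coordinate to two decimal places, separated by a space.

A=(0,0), D=(5.00,0)
B = A + 1.00·(cos23°, sin23°) = (0.9205, 0.3907)
|BD| = 4.0982
circle(B,10.00) ∩ circle(D,7.00): a=8.2714, h=5.6200
  candidates: C₊=(9.6900,5.1965) cross=23.032; C₋=(8.6184,-5.9923) cross=-23.032
  mode - wants cross < 0 → take C=(8.6184,-5.9923) (cross=-23.032)
ex = (C−B)/|BC| = (0.7698,-0.6383); ey = (0.6383,0.7698)
P = B + 1.98·ex + -2.21·ey = (1.0340,-2.5743)

1.03 -2.57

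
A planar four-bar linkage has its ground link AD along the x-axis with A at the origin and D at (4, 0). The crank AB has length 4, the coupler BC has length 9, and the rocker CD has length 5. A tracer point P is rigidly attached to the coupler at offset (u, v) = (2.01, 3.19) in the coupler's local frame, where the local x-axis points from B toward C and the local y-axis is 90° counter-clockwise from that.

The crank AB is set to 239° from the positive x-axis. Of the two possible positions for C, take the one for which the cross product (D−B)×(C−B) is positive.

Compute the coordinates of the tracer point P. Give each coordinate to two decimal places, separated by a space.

A=(0,0), D=(4.00,0)
B = A + 4.00·(cos239°, sin239°) = (-2.0602, -3.4287)
|BD| = 6.9628
circle(B,9.00) ∩ circle(D,5.00): a=7.5028, h=4.9708
  candidates: C₊=(2.0222,4.5922) cross=34.611; C₋=(6.9176,-4.0605) cross=-34.611
  mode + wants cross > 0 → take C=(2.0222,4.5922) (cross=34.611)
ex = (C−B)/|BC| = (0.4536,0.8912); ey = (-0.8912,0.4536)
P = B + 2.01·ex + 3.19·ey = (-3.9914,-0.1904)

-3.99 -0.19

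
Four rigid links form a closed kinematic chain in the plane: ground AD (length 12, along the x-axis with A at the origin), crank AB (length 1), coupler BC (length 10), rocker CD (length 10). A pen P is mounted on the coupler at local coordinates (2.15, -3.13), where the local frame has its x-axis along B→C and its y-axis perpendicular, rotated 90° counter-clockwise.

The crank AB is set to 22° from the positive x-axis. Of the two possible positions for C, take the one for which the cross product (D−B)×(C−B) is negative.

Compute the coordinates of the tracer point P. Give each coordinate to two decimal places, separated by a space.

-0.61 -3.10

A=(0,0), D=(12.00,0)
B = A + 1.00·(cos22°, sin22°) = (0.9272, 0.3746)
|BD| = 11.0792
circle(B,10.00) ∩ circle(D,10.00): a=5.5396, h=8.3254
  candidates: C₊=(6.7451,8.5080) cross=92.239; C₋=(6.1821,-8.1334) cross=-92.239
  mode - wants cross < 0 → take C=(6.1821,-8.1334) (cross=-92.239)
ex = (C−B)/|BC| = (0.5255,-0.8508); ey = (0.8508,0.5255)
P = B + 2.15·ex + -3.13·ey = (-0.6060,-3.0994)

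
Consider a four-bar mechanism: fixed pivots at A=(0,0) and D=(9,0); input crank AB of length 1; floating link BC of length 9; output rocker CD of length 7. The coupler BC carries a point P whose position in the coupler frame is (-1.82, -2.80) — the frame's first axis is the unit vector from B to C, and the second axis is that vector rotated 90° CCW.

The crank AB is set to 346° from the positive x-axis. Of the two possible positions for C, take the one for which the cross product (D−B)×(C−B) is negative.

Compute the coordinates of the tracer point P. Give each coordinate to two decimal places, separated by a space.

-2.31 -0.86

A=(0,0), D=(9.00,0)
B = A + 1.00·(cos346°, sin346°) = (0.9703, -0.2419)
|BD| = 8.0333
circle(B,9.00) ∩ circle(D,7.00): a=6.0084, h=6.7007
  candidates: C₊=(6.7742,6.6367) cross=53.829; C₋=(7.1777,-6.7586) cross=-53.829
  mode - wants cross < 0 → take C=(7.1777,-6.7586) (cross=-53.829)
ex = (C−B)/|BC| = (0.6897,-0.7241); ey = (0.7241,0.6897)
P = B + -1.82·ex + -2.80·ey = (-2.3124,-0.8553)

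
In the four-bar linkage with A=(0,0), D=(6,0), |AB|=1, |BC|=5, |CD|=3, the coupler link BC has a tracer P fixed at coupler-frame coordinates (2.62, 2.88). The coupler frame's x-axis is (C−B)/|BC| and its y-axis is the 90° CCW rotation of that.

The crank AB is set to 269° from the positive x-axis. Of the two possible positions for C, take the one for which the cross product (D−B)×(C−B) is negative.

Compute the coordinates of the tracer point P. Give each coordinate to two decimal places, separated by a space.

3.42 0.82

A=(0,0), D=(6.00,0)
B = A + 1.00·(cos269°, sin269°) = (-0.0175, -0.9998)
|BD| = 6.1000
circle(B,5.00) ∩ circle(D,3.00): a=4.3615, h=2.4449
  candidates: C₊=(3.8843,2.1269) cross=14.914; C₋=(4.6858,-2.6968) cross=-14.914
  mode - wants cross < 0 → take C=(4.6858,-2.6968) (cross=-14.914)
ex = (C−B)/|BC| = (0.9406,-0.3394); ey = (0.3394,0.9406)
P = B + 2.62·ex + 2.88·ey = (3.4245,0.8200)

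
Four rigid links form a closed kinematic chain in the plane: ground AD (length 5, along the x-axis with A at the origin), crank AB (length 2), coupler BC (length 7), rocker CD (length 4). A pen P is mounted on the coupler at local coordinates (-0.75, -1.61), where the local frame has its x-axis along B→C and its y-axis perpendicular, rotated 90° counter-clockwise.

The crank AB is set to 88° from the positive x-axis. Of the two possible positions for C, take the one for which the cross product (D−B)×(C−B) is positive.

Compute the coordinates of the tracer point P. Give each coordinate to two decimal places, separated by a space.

-0.31 0.26

A=(0,0), D=(5.00,0)
B = A + 2.00·(cos88°, sin88°) = (0.0698, 1.9988)
|BD| = 5.3200
circle(B,7.00) ∩ circle(D,4.00): a=5.7615, h=3.9756
  candidates: C₊=(6.9029,3.5184) cross=21.150; C₋=(3.9155,-3.8502) cross=-21.150
  mode + wants cross > 0 → take C=(6.9029,3.5184) (cross=21.150)
ex = (C−B)/|BC| = (0.9762,0.2171); ey = (-0.2171,0.9762)
P = B + -0.75·ex + -1.61·ey = (-0.3128,0.2644)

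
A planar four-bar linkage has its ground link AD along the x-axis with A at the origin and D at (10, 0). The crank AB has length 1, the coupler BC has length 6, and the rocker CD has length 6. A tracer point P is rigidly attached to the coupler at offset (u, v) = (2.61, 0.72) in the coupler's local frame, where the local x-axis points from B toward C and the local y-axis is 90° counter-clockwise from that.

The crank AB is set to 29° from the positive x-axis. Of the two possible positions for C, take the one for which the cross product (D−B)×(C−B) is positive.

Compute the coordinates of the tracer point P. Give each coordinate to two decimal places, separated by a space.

A=(0,0), D=(10.00,0)
B = A + 1.00·(cos29°, sin29°) = (0.8746, 0.4848)
|BD| = 9.1382
circle(B,6.00) ∩ circle(D,6.00): a=4.5691, h=3.8888
  candidates: C₊=(5.6436,4.1258) cross=35.537; C₋=(5.2310,-3.6410) cross=-35.537
  mode + wants cross > 0 → take C=(5.6436,4.1258) (cross=35.537)
ex = (C−B)/|BC| = (0.7948,0.6068); ey = (-0.6068,0.7948)
P = B + 2.61·ex + 0.72·ey = (2.5122,2.6409)

2.51 2.64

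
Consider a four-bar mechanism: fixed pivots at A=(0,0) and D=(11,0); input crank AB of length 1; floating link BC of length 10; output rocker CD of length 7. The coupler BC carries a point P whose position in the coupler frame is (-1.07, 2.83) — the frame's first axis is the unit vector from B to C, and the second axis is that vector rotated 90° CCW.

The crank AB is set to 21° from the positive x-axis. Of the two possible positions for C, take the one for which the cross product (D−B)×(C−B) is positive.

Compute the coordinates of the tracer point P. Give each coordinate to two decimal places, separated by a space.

A=(0,0), D=(11.00,0)
B = A + 1.00·(cos21°, sin21°) = (0.9336, 0.3584)
|BD| = 10.0728
circle(B,10.00) ∩ circle(D,7.00): a=7.5680, h=6.5365
  candidates: C₊=(8.7293,6.6215) cross=65.841; C₋=(8.2642,-6.4432) cross=-65.841
  mode + wants cross > 0 → take C=(8.7293,6.6215) (cross=65.841)
ex = (C−B)/|BC| = (0.7796,0.6263); ey = (-0.6263,0.7796)
P = B + -1.07·ex + 2.83·ey = (-1.6730,1.8944)

-1.67 1.89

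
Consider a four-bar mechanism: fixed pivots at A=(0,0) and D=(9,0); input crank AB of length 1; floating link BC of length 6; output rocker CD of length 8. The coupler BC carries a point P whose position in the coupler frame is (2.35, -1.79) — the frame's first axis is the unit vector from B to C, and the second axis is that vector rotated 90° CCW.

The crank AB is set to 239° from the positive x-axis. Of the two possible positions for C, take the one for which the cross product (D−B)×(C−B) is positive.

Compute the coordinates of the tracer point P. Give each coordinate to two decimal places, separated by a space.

A=(0,0), D=(9.00,0)
B = A + 1.00·(cos239°, sin239°) = (-0.5150, -0.8572)
|BD| = 9.5536
circle(B,6.00) ∩ circle(D,8.00): a=3.3114, h=5.0035
  candidates: C₊=(2.3340,4.4232) cross=47.801; C₋=(3.2319,-5.5434) cross=-47.801
  mode + wants cross > 0 → take C=(2.3340,4.4232) (cross=47.801)
ex = (C−B)/|BC| = (0.4748,0.8801); ey = (-0.8801,0.4748)
P = B + 2.35·ex + -1.79·ey = (2.1762,0.3610)

2.18 0.36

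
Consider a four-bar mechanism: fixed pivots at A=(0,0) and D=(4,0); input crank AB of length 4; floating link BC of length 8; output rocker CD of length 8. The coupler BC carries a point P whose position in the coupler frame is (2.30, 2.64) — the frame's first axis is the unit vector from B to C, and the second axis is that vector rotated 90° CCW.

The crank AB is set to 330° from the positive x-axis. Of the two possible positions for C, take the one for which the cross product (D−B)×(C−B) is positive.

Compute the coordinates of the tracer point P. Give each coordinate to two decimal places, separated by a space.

0.33 -3.56

A=(0,0), D=(4.00,0)
B = A + 4.00·(cos330°, sin330°) = (3.4641, -2.0000)
|BD| = 2.0706
circle(B,8.00) ∩ circle(D,8.00): a=1.0353, h=7.9327
  candidates: C₊=(-3.9304,1.0531) cross=16.425; C₋=(11.3945,-3.0531) cross=-16.425
  mode + wants cross > 0 → take C=(-3.9304,1.0531) (cross=16.425)
ex = (C−B)/|BC| = (-0.9243,0.3816); ey = (-0.3816,-0.9243)
P = B + 2.30·ex + 2.64·ey = (0.3307,-3.5624)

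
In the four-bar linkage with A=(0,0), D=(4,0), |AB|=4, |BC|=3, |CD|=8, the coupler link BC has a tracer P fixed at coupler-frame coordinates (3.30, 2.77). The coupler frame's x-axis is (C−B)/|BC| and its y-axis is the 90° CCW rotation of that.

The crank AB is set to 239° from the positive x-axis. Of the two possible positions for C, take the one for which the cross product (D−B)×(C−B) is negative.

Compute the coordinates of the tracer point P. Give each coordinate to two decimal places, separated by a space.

1.69 -5.55

A=(0,0), D=(4.00,0)
B = A + 4.00·(cos239°, sin239°) = (-2.0602, -3.4287)
|BD| = 6.9628
circle(B,3.00) ∩ circle(D,8.00): a=-0.4681, h=2.9633
  candidates: C₊=(-3.9268,-1.0801) cross=20.633; C₋=(-1.0084,-6.2383) cross=-20.633
  mode - wants cross < 0 → take C=(-1.0084,-6.2383) (cross=-20.633)
ex = (C−B)/|BC| = (0.3506,-0.9365); ey = (0.9365,0.3506)
P = B + 3.30·ex + 2.77·ey = (1.6910,-5.5481)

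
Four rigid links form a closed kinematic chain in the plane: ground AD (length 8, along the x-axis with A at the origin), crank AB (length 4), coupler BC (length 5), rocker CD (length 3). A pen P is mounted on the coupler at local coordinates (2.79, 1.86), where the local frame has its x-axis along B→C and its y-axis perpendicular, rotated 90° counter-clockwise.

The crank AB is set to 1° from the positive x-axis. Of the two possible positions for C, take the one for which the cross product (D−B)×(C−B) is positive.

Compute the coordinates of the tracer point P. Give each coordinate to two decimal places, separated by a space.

5.17 3.21

A=(0,0), D=(8.00,0)
B = A + 4.00·(cos1°, sin1°) = (3.9994, 0.0698)
|BD| = 4.0012
circle(B,5.00) ∩ circle(D,3.00): a=4.0000, h=3.0000
  candidates: C₊=(8.0511,2.9996) cross=12.004; C₋=(7.9464,-2.9995) cross=-12.004
  mode + wants cross > 0 → take C=(8.0511,2.9996) (cross=12.004)
ex = (C−B)/|BC| = (0.8103,0.5860); ey = (-0.5860,0.8103)
P = B + 2.79·ex + 1.86·ey = (5.1704,3.2119)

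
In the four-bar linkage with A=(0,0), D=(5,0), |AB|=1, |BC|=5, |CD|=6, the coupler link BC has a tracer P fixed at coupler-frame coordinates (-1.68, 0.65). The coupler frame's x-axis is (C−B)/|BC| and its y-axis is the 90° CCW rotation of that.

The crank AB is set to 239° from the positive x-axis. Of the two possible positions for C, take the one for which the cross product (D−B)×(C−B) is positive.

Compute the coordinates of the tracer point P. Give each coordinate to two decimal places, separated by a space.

A=(0,0), D=(5.00,0)
B = A + 1.00·(cos239°, sin239°) = (-0.5150, -0.8572)
|BD| = 5.5813
circle(B,5.00) ∩ circle(D,6.00): a=1.8052, h=4.6628
  candidates: C₊=(0.5526,4.0275) cross=26.024; C₋=(1.9848,-5.1874) cross=-26.024
  mode + wants cross > 0 → take C=(0.5526,4.0275) (cross=26.024)
ex = (C−B)/|BC| = (0.2135,0.9769); ey = (-0.9769,0.2135)
P = B + -1.68·ex + 0.65·ey = (-1.5088,-2.3596)

-1.51 -2.36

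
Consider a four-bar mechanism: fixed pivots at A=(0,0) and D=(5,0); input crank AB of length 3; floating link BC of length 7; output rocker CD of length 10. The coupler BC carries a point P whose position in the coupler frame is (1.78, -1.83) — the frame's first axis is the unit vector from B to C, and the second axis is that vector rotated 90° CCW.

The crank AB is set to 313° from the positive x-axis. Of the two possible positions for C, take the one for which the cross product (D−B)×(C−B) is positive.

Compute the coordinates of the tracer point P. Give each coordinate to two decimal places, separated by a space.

A=(0,0), D=(5.00,0)
B = A + 3.00·(cos313°, sin313°) = (2.0460, -2.1941)
|BD| = 3.6797
circle(B,7.00) ∩ circle(D,10.00): a=-5.0901, h=4.8053
  candidates: C₊=(-4.9055,-1.3715) cross=17.682; C₋=(0.8249,-9.0867) cross=-17.682
  mode + wants cross > 0 → take C=(-4.9055,-1.3715) (cross=17.682)
ex = (C−B)/|BC| = (-0.9931,0.1175); ey = (-0.1175,-0.9931)
P = B + 1.78·ex + -1.83·ey = (0.4934,-0.1676)

0.49 -0.17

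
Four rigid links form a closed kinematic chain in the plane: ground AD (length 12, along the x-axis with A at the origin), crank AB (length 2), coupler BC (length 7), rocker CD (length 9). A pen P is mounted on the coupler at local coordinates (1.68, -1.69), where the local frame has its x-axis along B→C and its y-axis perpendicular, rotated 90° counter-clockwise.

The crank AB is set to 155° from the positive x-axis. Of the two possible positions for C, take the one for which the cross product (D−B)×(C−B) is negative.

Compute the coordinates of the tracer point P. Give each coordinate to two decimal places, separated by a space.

-1.53 -1.52

A=(0,0), D=(12.00,0)
B = A + 2.00·(cos155°, sin155°) = (-1.8126, 0.8452)
|BD| = 13.8385
circle(B,7.00) ∩ circle(D,9.00): a=5.7630, h=3.9734
  candidates: C₊=(4.1823,4.4592) cross=54.985; C₋=(3.6970,-3.4727) cross=-54.985
  mode - wants cross < 0 → take C=(3.6970,-3.4727) (cross=-54.985)
ex = (C−B)/|BC| = (0.7871,-0.6168); ey = (0.6168,0.7871)
P = B + 1.68·ex + -1.69·ey = (-1.5328,-1.5212)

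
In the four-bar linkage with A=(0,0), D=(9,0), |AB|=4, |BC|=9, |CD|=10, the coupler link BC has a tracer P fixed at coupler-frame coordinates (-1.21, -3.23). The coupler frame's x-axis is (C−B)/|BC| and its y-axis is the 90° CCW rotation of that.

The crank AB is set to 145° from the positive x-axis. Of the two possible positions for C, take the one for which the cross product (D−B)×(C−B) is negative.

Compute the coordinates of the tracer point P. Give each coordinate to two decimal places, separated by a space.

A=(0,0), D=(9.00,0)
B = A + 4.00·(cos145°, sin145°) = (-3.2766, 2.2943)
|BD| = 12.4892
circle(B,9.00) ∩ circle(D,10.00): a=5.4839, h=7.1363
  candidates: C₊=(3.4249,8.3017) cross=89.126; C₋=(0.8030,-5.7280) cross=-89.126
  mode - wants cross < 0 → take C=(0.8030,-5.7280) (cross=-89.126)
ex = (C−B)/|BC| = (0.4533,-0.8914); ey = (0.8914,0.4533)
P = B + -1.21·ex + -3.23·ey = (-6.7042,1.9087)

-6.70 1.91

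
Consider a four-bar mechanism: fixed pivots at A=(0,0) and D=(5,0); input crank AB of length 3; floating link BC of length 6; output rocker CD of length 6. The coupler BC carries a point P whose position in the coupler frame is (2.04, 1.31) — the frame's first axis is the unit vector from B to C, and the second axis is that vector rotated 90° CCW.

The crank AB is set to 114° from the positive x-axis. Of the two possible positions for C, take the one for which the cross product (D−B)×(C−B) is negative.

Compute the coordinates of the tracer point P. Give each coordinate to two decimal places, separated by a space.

A=(0,0), D=(5.00,0)
B = A + 3.00·(cos114°, sin114°) = (-1.2202, 2.7406)
|BD| = 6.7972
circle(B,6.00) ∩ circle(D,6.00): a=3.3986, h=4.9446
  candidates: C₊=(3.8836,5.8952) cross=33.610; C₋=(-0.1038,-3.1546) cross=-33.610
  mode - wants cross < 0 → take C=(-0.1038,-3.1546) (cross=-33.610)
ex = (C−B)/|BC| = (0.1861,-0.9825); ey = (0.9825,0.1861)
P = B + 2.04·ex + 1.31·ey = (0.4465,0.9800)

0.45 0.98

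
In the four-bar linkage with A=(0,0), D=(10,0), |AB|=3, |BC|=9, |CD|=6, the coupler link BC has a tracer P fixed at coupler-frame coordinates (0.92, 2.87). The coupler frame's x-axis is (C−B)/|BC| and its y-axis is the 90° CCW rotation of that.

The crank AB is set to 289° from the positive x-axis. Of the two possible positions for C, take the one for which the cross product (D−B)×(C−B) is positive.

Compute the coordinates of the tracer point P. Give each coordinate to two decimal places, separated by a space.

A=(0,0), D=(10.00,0)
B = A + 3.00·(cos289°, sin289°) = (0.9767, -2.8366)
|BD| = 9.4586
circle(B,9.00) ∩ circle(D,6.00): a=7.1081, h=5.5204
  candidates: C₊=(6.1021,4.5614) cross=52.216; C₋=(9.4132,-5.9712) cross=-52.216
  mode + wants cross > 0 → take C=(6.1021,4.5614) (cross=52.216)
ex = (C−B)/|BC| = (0.5695,0.8220); ey = (-0.8220,0.5695)
P = B + 0.92·ex + 2.87·ey = (-0.8585,-0.4459)

-0.86 -0.45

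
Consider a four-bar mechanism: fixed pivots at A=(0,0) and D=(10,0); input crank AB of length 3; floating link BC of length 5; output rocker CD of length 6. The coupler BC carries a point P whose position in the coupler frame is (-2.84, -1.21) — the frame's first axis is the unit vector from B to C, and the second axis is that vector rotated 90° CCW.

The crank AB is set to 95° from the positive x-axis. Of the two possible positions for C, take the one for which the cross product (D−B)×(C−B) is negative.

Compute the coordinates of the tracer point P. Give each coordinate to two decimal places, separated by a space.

-3.32 3.43

A=(0,0), D=(10.00,0)
B = A + 3.00·(cos95°, sin95°) = (-0.2615, 2.9886)
|BD| = 10.6878
circle(B,5.00) ∩ circle(D,6.00): a=4.8293, h=1.2953
  candidates: C₊=(4.7374,2.8818) cross=13.844; C₋=(4.0130,0.3945) cross=-13.844
  mode - wants cross < 0 → take C=(4.0130,0.3945) (cross=-13.844)
ex = (C−B)/|BC| = (0.8549,-0.5188); ey = (0.5188,0.8549)
P = B + -2.84·ex + -1.21·ey = (-3.3171,3.4276)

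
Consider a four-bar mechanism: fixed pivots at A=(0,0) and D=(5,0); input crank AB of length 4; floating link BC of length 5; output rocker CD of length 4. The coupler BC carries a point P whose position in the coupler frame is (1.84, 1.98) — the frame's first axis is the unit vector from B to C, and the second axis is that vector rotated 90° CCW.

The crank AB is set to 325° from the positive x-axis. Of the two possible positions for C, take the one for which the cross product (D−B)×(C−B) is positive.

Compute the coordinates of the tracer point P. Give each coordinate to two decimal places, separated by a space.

0.86 -1.08

A=(0,0), D=(5.00,0)
B = A + 4.00·(cos325°, sin325°) = (3.2766, -2.2943)
|BD| = 2.8695
circle(B,5.00) ∩ circle(D,4.00): a=3.0030, h=3.9978
  candidates: C₊=(1.8837,2.5078) cross=11.472; C₋=(8.2766,-2.2943) cross=-11.472
  mode + wants cross > 0 → take C=(1.8837,2.5078) (cross=11.472)
ex = (C−B)/|BC| = (-0.2786,0.9604); ey = (-0.9604,-0.2786)
P = B + 1.84·ex + 1.98·ey = (0.8624,-1.0787)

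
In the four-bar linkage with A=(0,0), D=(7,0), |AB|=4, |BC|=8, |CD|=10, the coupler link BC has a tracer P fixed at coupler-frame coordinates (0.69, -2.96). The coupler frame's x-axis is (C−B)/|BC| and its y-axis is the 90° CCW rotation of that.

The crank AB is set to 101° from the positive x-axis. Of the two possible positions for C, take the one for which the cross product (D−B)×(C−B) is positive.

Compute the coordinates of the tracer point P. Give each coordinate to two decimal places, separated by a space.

A=(0,0), D=(7.00,0)
B = A + 4.00·(cos101°, sin101°) = (-0.7632, 3.9265)
|BD| = 8.6997
circle(B,8.00) ∩ circle(D,10.00): a=2.2808, h=7.6680
  candidates: C₊=(4.7329,9.7396) cross=66.709; C₋=(-2.1888,-3.9455) cross=-66.709
  mode + wants cross > 0 → take C=(4.7329,9.7396) (cross=66.709)
ex = (C−B)/|BC| = (0.6870,0.7266); ey = (-0.7266,0.6870)
P = B + 0.69·ex + -2.96·ey = (1.8617,2.3943)

1.86 2.39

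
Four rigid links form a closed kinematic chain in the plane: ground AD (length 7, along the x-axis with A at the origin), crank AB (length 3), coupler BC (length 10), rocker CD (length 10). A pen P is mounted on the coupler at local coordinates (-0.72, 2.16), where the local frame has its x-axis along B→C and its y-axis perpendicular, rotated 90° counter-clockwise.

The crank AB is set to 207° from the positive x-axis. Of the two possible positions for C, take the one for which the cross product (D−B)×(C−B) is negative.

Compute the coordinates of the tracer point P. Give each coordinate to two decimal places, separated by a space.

A=(0,0), D=(7.00,0)
B = A + 3.00·(cos207°, sin207°) = (-2.6730, -1.3620)
|BD| = 9.7684
circle(B,10.00) ∩ circle(D,10.00): a=4.8842, h=8.7261
  candidates: C₊=(0.9468,7.9599) cross=85.240; C₋=(3.3801,-9.3218) cross=-85.240
  mode - wants cross < 0 → take C=(3.3801,-9.3218) (cross=-85.240)
ex = (C−B)/|BC| = (0.6053,-0.7960); ey = (0.7960,0.6053)
P = B + -0.72·ex + 2.16·ey = (-1.3895,0.5186)

-1.39 0.52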